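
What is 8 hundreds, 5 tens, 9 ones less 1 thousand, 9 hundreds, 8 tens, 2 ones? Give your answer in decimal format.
Convert 8 hundreds, 5 tens, 9 ones (place-value notation) → 8×100 + 5×10 + 9 = 859 (decimal)
Convert 1 thousand, 9 hundreds, 8 tens, 2 ones (place-value notation) → 1×1000 + 9×100 + 8×10 + 2 = 1982 (decimal)
Compute 859 - 1982 = -1123
-1123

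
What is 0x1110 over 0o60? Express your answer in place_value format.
Convert 0x1110 (hexadecimal) → 1×4096 + 1×256 + 1×16 = 4368 (decimal)
Convert 0o60 (octal) → 6×8 = 48 (decimal)
Compute 4368 ÷ 48 = 91
Convert 91 (decimal) → 91 = 9×10 + 1 → 9 tens, 1 one (place-value notation)
9 tens, 1 one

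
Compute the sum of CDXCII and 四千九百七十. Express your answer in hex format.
Convert CDXCII (Roman numeral) → 400 + 90 + 1 + 1 = 492 (decimal)
Convert 四千九百七十 (Chinese numeral) → 4×1000 + 9×100 + 7×10 = 4970 (decimal)
Compute 492 + 4970 = 5462
Convert 5462 (decimal) → 5462 = 1×4096 + 5×256 + 5×16 + 6 → 0x1556 (hexadecimal)
0x1556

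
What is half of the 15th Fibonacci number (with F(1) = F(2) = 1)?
The 15th Fibonacci number (with F(1) = F(2) = 1): 1, 1, 2, 3, 5, 8, 13, 21, 34, 55, 89, 144, 233, 377, 610 → 610
Compute 610 ÷ 2 = 305
305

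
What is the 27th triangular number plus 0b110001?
The 27th triangular number = 27×28/2 = 378
Convert 0b110001 (binary) → 32 + 16 + 1 = 49 (decimal)
Compute 378 + 49 = 427
427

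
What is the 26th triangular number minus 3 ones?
The 26th triangular number = 26×27/2 = 351
Convert 3 ones (place-value notation) → 3 (decimal)
Compute 351 - 3 = 348
348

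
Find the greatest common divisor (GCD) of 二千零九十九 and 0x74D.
Convert 二千零九十九 (Chinese numeral) → 2×1000 + 9×10 + 9 = 2099 (decimal)
Convert 0x74D (hexadecimal) → 7×256 + 4×16 + 13 = 1869 (decimal)
Compute gcd(2099, 1869) = 1
1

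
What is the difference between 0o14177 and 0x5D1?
Convert 0o14177 (octal) → 1×4096 + 4×512 + 1×64 + 7×8 + 7 = 6271 (decimal)
Convert 0x5D1 (hexadecimal) → 5×256 + 13×16 + 1 = 1489 (decimal)
Difference: |6271 - 1489| = 4782
4782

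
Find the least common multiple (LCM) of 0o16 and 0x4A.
Convert 0o16 (octal) → 1×8 + 6 = 14 (decimal)
Convert 0x4A (hexadecimal) → 4×16 + 10 = 74 (decimal)
Compute lcm(14, 74) = 518
518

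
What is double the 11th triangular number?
The 11th triangular number = 11×12/2 = 66
Compute 66 × 2 = 132
132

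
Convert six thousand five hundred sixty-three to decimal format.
Convert six thousand five hundred sixty-three (English words) → 6×1000 + 5×100 + 63 = 6563 (decimal)
6563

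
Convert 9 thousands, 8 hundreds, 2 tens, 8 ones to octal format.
Convert 9 thousands, 8 hundreds, 2 tens, 8 ones (place-value notation) → 9×1000 + 8×100 + 2×10 + 8 = 9828 (decimal)
Convert 9828 (decimal) → 9828 = 2×4096 + 3×512 + 1×64 + 4×8 + 4 → 0o23144 (octal)
0o23144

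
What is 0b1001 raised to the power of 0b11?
Convert 0b1001 (binary) → 8 + 1 = 9 (decimal)
Convert 0b11 (binary) → 2 + 1 = 3 (decimal)
Compute 9 ^ 3 = 729
729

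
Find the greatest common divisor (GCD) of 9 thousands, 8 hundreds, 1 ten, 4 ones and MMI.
Convert 9 thousands, 8 hundreds, 1 ten, 4 ones (place-value notation) → 9×1000 + 8×100 + 1×10 + 4 = 9814 (decimal)
Convert MMI (Roman numeral) → 1000 + 1000 + 1 = 2001 (decimal)
Compute gcd(9814, 2001) = 1
1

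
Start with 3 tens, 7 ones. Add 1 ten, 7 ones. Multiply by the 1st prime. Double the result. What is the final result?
Convert 3 tens, 7 ones (place-value notation) → 3×10 + 7 = 37 (decimal)
Start: 37
Convert 1 ten, 7 ones (place-value notation) → 1×10 + 7 = 17 (decimal)
37 + 17 = 54
Convert the 1st prime (prime index) → 2 (decimal)
54 × 2 = 108
108 × 2 = 216
216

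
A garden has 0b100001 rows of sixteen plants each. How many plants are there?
Convert sixteen (English words) → 16 (decimal)
Convert 0b100001 (binary) → 32 + 1 = 33 (decimal)
Compute 16 × 33 = 528
528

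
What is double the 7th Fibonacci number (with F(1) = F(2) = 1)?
The 7th Fibonacci number (with F(1) = F(2) = 1): 1, 1, 2, 3, 5, 8, 13 → 13
Compute 13 × 2 = 26
26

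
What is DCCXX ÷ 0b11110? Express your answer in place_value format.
Convert DCCXX (Roman numeral) → 500 + 100 + 100 + 10 + 10 = 720 (decimal)
Convert 0b11110 (binary) → 16 + 8 + 4 + 2 = 30 (decimal)
Compute 720 ÷ 30 = 24
Convert 24 (decimal) → 24 = 2×10 + 4 → 2 tens, 4 ones (place-value notation)
2 tens, 4 ones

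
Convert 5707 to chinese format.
Convert 5707 (decimal) → 5707 = 5×1000 + 7×100 + 7 → 五千七百零七 (Chinese numeral)
五千七百零七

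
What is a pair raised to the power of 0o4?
Convert a pair (colloquial) → 2 (decimal)
Convert 0o4 (octal) → 4 (decimal)
Compute 2 ^ 4 = 16
16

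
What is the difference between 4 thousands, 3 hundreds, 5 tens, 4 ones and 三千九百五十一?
Convert 4 thousands, 3 hundreds, 5 tens, 4 ones (place-value notation) → 4×1000 + 3×100 + 5×10 + 4 = 4354 (decimal)
Convert 三千九百五十一 (Chinese numeral) → 3×1000 + 9×100 + 5×10 + 1 = 3951 (decimal)
Difference: |4354 - 3951| = 403
403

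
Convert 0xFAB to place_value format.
Convert 0xFAB (hexadecimal) → 15×256 + 10×16 + 11 = 4011 (decimal)
Convert 4011 (decimal) → 4011 = 4×1000 + 1×10 + 1 → 4 thousands, 1 ten, 1 one (place-value notation)
4 thousands, 1 ten, 1 one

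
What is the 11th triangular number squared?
The 11th triangular number = 11×12/2 = 66
Compute 66² = 66 × 66 = 4356
4356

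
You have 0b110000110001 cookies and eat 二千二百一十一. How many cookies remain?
Convert 0b110000110001 (binary) → 2048 + 1024 + 32 + 16 + 1 = 3121 (decimal)
Convert 二千二百一十一 (Chinese numeral) → 2×1000 + 2×100 + 1×10 + 1 = 2211 (decimal)
Compute 3121 - 2211 = 910
910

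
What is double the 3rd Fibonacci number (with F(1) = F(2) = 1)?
The 3rd Fibonacci number (with F(1) = F(2) = 1): 1, 1, 2 → 2
Compute 2 × 2 = 4
4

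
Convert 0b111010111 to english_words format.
Convert 0b111010111 (binary) → 256 + 128 + 64 + 16 + 4 + 2 + 1 = 471 (decimal)
Convert 471 (decimal) → 471 = 4×100 + 71 → four hundred seventy-one (English words)
four hundred seventy-one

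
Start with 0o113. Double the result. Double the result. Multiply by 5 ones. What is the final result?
Convert 0o113 (octal) → 1×64 + 1×8 + 3 = 75 (decimal)
Start: 75
75 × 2 = 150
150 × 2 = 300
Convert 5 ones (place-value notation) → 5 (decimal)
300 × 5 = 1500
1500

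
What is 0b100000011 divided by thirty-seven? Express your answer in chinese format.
Convert 0b100000011 (binary) → 256 + 2 + 1 = 259 (decimal)
Convert thirty-seven (English words) → 37 (decimal)
Compute 259 ÷ 37 = 7
Convert 7 (decimal) → 七 (Chinese numeral)
七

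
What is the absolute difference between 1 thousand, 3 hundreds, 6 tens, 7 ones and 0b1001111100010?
Convert 1 thousand, 3 hundreds, 6 tens, 7 ones (place-value notation) → 1×1000 + 3×100 + 6×10 + 7 = 1367 (decimal)
Convert 0b1001111100010 (binary) → 4096 + 512 + 256 + 128 + 64 + 32 + 2 = 5090 (decimal)
Compute |1367 - 5090| = 3723
3723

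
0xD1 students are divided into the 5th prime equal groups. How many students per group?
Convert 0xD1 (hexadecimal) → 13×16 + 1 = 209 (decimal)
Convert the 5th prime (prime index) → 11 (decimal)
Compute 209 ÷ 11 = 19
19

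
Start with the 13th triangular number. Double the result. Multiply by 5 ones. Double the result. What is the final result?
Convert the 13th triangular number (triangular index) → 13×14/2 = 91 (decimal)
Start: 91
91 × 2 = 182
Convert 5 ones (place-value notation) → 5 (decimal)
182 × 5 = 910
910 × 2 = 1820
1820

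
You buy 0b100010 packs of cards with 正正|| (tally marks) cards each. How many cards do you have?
Convert 正正|| (tally marks) → 5 + 5 + 2 = 12 (decimal)
Convert 0b100010 (binary) → 32 + 2 = 34 (decimal)
Compute 12 × 34 = 408
408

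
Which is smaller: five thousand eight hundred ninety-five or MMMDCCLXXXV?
Convert five thousand eight hundred ninety-five (English words) → 5×1000 + 8×100 + 95 = 5895 (decimal)
Convert MMMDCCLXXXV (Roman numeral) → 1000 + 1000 + 1000 + 500 + 100 + 100 + 50 + 10 + 10 + 10 + 5 = 3785 (decimal)
Compare 5895 vs 3785: smaller = 3785
3785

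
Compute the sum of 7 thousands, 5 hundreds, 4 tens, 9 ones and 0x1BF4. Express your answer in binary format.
Convert 7 thousands, 5 hundreds, 4 tens, 9 ones (place-value notation) → 7×1000 + 5×100 + 4×10 + 9 = 7549 (decimal)
Convert 0x1BF4 (hexadecimal) → 1×4096 + 11×256 + 15×16 + 4 = 7156 (decimal)
Compute 7549 + 7156 = 14705
Convert 14705 (decimal) → 14705 = 8192 + 4096 + 2048 + 256 + 64 + 32 + 16 + 1 → 0b11100101110001 (binary)
0b11100101110001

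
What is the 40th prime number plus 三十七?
The 40th prime number = 173
Convert 三十七 (Chinese numeral) → 3×10 + 7 = 37 (decimal)
Compute 173 + 37 = 210
210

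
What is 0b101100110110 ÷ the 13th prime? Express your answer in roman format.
Convert 0b101100110110 (binary) → 2048 + 512 + 256 + 32 + 16 + 4 + 2 = 2870 (decimal)
Convert the 13th prime (prime index) → 41 (decimal)
Compute 2870 ÷ 41 = 70
Convert 70 (decimal) → 70 = 50 + 10 + 10 → LXX (Roman numeral)
LXX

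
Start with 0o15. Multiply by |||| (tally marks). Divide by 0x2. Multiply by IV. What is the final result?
Convert 0o15 (octal) → 1×8 + 5 = 13 (decimal)
Start: 13
Convert |||| (tally marks) → 4 (decimal)
13 × 4 = 52
Convert 0x2 (hexadecimal) → 2 (decimal)
52 ÷ 2 = 26
Convert IV (Roman numeral) → 4 (decimal)
26 × 4 = 104
104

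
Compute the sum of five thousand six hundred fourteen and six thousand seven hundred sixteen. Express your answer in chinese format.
Convert five thousand six hundred fourteen (English words) → 5×1000 + 6×100 + 14 = 5614 (decimal)
Convert six thousand seven hundred sixteen (English words) → 6×1000 + 7×100 + 16 = 6716 (decimal)
Compute 5614 + 6716 = 12330
Convert 12330 (decimal) → 12330 = 1×10000 + 2×1000 + 3×100 + 3×10 → 一万二千三百三十 (Chinese numeral)
一万二千三百三十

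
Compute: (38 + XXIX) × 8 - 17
Convert XXIX (Roman numeral) → 10 + 10 + 9 = 29 (decimal)
Expression in decimal: (38 + 29) × 8 - 17
Parentheses first: 38 + 29 = 67
Multiply: 67 × 8 = 536
Subtract: 536 - 17 = 519
519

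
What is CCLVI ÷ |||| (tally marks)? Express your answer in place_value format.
Convert CCLVI (Roman numeral) → 100 + 100 + 50 + 5 + 1 = 256 (decimal)
Convert |||| (tally marks) → 4 (decimal)
Compute 256 ÷ 4 = 64
Convert 64 (decimal) → 64 = 6×10 + 4 → 6 tens, 4 ones (place-value notation)
6 tens, 4 ones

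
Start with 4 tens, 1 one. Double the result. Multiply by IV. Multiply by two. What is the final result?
Convert 4 tens, 1 one (place-value notation) → 4×10 + 1 = 41 (decimal)
Start: 41
41 × 2 = 82
Convert IV (Roman numeral) → 4 (decimal)
82 × 4 = 328
Convert two (English words) → 2 (decimal)
328 × 2 = 656
656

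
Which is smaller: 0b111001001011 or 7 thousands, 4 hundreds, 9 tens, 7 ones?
Convert 0b111001001011 (binary) → 2048 + 1024 + 512 + 64 + 8 + 2 + 1 = 3659 (decimal)
Convert 7 thousands, 4 hundreds, 9 tens, 7 ones (place-value notation) → 7×1000 + 4×100 + 9×10 + 7 = 7497 (decimal)
Compare 3659 vs 7497: smaller = 3659
3659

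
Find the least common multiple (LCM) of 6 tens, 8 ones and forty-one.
Convert 6 tens, 8 ones (place-value notation) → 6×10 + 8 = 68 (decimal)
Convert forty-one (English words) → 41 (decimal)
Compute lcm(68, 41) = 2788
2788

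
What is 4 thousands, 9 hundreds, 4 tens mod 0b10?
Convert 4 thousands, 9 hundreds, 4 tens (place-value notation) → 4×1000 + 9×100 + 4×10 = 4940 (decimal)
Convert 0b10 (binary) → 2 (decimal)
Compute 4940 mod 2 = 0
0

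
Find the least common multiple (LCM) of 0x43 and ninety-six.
Convert 0x43 (hexadecimal) → 4×16 + 3 = 67 (decimal)
Convert ninety-six (English words) → 96 (decimal)
Compute lcm(67, 96) = 6432
6432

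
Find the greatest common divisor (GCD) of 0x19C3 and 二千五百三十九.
Convert 0x19C3 (hexadecimal) → 1×4096 + 9×256 + 12×16 + 3 = 6595 (decimal)
Convert 二千五百三十九 (Chinese numeral) → 2×1000 + 5×100 + 3×10 + 9 = 2539 (decimal)
Compute gcd(6595, 2539) = 1
1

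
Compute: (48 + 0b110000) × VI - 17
Convert 0b110000 (binary) → 32 + 16 = 48 (decimal)
Convert VI (Roman numeral) → 5 + 1 = 6 (decimal)
Expression in decimal: (48 + 48) × 6 - 17
Parentheses first: 48 + 48 = 96
Multiply: 96 × 6 = 576
Subtract: 576 - 17 = 559
559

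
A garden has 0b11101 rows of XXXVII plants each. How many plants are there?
Convert XXXVII (Roman numeral) → 10 + 10 + 10 + 5 + 1 + 1 = 37 (decimal)
Convert 0b11101 (binary) → 16 + 8 + 4 + 1 = 29 (decimal)
Compute 37 × 29 = 1073
1073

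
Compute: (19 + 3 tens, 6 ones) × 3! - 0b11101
Convert 3 tens, 6 ones (place-value notation) → 3×10 + 6 = 36 (decimal)
Convert 3! (factorial) → 6 (decimal)
Convert 0b11101 (binary) → 16 + 8 + 4 + 1 = 29 (decimal)
Expression in decimal: (19 + 36) × 6 - 29
Parentheses first: 19 + 36 = 55
Multiply: 55 × 6 = 330
Subtract: 330 - 29 = 301
301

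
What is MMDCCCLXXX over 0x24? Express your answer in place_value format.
Convert MMDCCCLXXX (Roman numeral) → 1000 + 1000 + 500 + 100 + 100 + 100 + 50 + 10 + 10 + 10 = 2880 (decimal)
Convert 0x24 (hexadecimal) → 2×16 + 4 = 36 (decimal)
Compute 2880 ÷ 36 = 80
Convert 80 (decimal) → 80 = 8×10 → 8 tens (place-value notation)
8 tens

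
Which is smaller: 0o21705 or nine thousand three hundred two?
Convert 0o21705 (octal) → 2×4096 + 1×512 + 7×64 + 5 = 9157 (decimal)
Convert nine thousand three hundred two (English words) → 9×1000 + 3×100 + 2 = 9302 (decimal)
Compare 9157 vs 9302: smaller = 9157
9157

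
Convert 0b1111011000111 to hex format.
Convert 0b1111011000111 (binary) → 4096 + 2048 + 1024 + 512 + 128 + 64 + 4 + 2 + 1 = 7879 (decimal)
Convert 7879 (decimal) → 7879 = 1×4096 + 14×256 + 12×16 + 7 → 0x1EC7 (hexadecimal)
0x1EC7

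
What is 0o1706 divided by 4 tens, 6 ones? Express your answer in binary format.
Convert 0o1706 (octal) → 1×512 + 7×64 + 6 = 966 (decimal)
Convert 4 tens, 6 ones (place-value notation) → 4×10 + 6 = 46 (decimal)
Compute 966 ÷ 46 = 21
Convert 21 (decimal) → 21 = 16 + 4 + 1 → 0b10101 (binary)
0b10101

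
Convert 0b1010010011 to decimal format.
Convert 0b1010010011 (binary) → 512 + 128 + 16 + 2 + 1 = 659 (decimal)
659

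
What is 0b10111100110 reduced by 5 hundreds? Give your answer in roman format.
Convert 0b10111100110 (binary) → 1024 + 256 + 128 + 64 + 32 + 4 + 2 = 1510 (decimal)
Convert 5 hundreds (place-value notation) → 5×100 = 500 (decimal)
Compute 1510 - 500 = 1010
Convert 1010 (decimal) → 1010 = 1000 + 10 → MX (Roman numeral)
MX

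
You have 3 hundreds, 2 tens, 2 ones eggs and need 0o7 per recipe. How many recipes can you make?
Convert 3 hundreds, 2 tens, 2 ones (place-value notation) → 3×100 + 2×10 + 2 = 322 (decimal)
Convert 0o7 (octal) → 7 (decimal)
Compute 322 ÷ 7 = 46
46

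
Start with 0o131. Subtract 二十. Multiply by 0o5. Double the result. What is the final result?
Convert 0o131 (octal) → 1×64 + 3×8 + 1 = 89 (decimal)
Start: 89
Convert 二十 (Chinese numeral) → 2×10 = 20 (decimal)
89 - 20 = 69
Convert 0o5 (octal) → 5 (decimal)
69 × 5 = 345
345 × 2 = 690
690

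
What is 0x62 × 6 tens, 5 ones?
Convert 0x62 (hexadecimal) → 6×16 + 2 = 98 (decimal)
Convert 6 tens, 5 ones (place-value notation) → 6×10 + 5 = 65 (decimal)
Compute 98 × 65 = 6370
6370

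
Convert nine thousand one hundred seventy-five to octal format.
Convert nine thousand one hundred seventy-five (English words) → 9×1000 + 1×100 + 75 = 9175 (decimal)
Convert 9175 (decimal) → 9175 = 2×4096 + 1×512 + 7×64 + 2×8 + 7 → 0o21727 (octal)
0o21727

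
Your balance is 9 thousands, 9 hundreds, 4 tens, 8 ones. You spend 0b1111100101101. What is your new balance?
Convert 9 thousands, 9 hundreds, 4 tens, 8 ones (place-value notation) → 9×1000 + 9×100 + 4×10 + 8 = 9948 (decimal)
Convert 0b1111100101101 (binary) → 4096 + 2048 + 1024 + 512 + 256 + 32 + 8 + 4 + 1 = 7981 (decimal)
Compute 9948 - 7981 = 1967
1967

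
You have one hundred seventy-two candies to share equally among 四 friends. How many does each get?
Convert one hundred seventy-two (English words) → 1×100 + 72 = 172 (decimal)
Convert 四 (Chinese numeral) → 4 (decimal)
Compute 172 ÷ 4 = 43
43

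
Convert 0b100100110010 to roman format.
Convert 0b100100110010 (binary) → 2048 + 256 + 32 + 16 + 2 = 2354 (decimal)
Convert 2354 (decimal) → 2354 = 1000 + 1000 + 100 + 100 + 100 + 50 + 4 → MMCCCLIV (Roman numeral)
MMCCCLIV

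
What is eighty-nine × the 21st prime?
Convert eighty-nine (English words) → 89 (decimal)
Convert the 21st prime (prime index) → 73 (decimal)
Compute 89 × 73 = 6497
6497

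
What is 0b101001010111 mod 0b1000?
Convert 0b101001010111 (binary) → 2048 + 512 + 64 + 16 + 4 + 2 + 1 = 2647 (decimal)
Convert 0b1000 (binary) → 8 (decimal)
Compute 2647 mod 8 = 7
7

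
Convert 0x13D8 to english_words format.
Convert 0x13D8 (hexadecimal) → 1×4096 + 3×256 + 13×16 + 8 = 5080 (decimal)
Convert 5080 (decimal) → 5080 = 5×1000 + 80 → five thousand eighty (English words)
five thousand eighty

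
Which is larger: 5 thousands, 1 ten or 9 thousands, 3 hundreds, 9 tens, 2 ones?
Convert 5 thousands, 1 ten (place-value notation) → 5×1000 + 1×10 = 5010 (decimal)
Convert 9 thousands, 3 hundreds, 9 tens, 2 ones (place-value notation) → 9×1000 + 3×100 + 9×10 + 2 = 9392 (decimal)
Compare 5010 vs 9392: larger = 9392
9392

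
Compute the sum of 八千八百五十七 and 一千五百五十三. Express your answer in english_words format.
Convert 八千八百五十七 (Chinese numeral) → 8×1000 + 8×100 + 5×10 + 7 = 8857 (decimal)
Convert 一千五百五十三 (Chinese numeral) → 1×1000 + 5×100 + 5×10 + 3 = 1553 (decimal)
Compute 8857 + 1553 = 10410
Convert 10410 (decimal) → 10410 = 10×1000 + 4×100 + 10 → ten thousand four hundred ten (English words)
ten thousand four hundred ten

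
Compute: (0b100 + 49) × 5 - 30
Convert 0b100 (binary) → 4 (decimal)
Expression in decimal: (4 + 49) × 5 - 30
Parentheses first: 4 + 49 = 53
Multiply: 53 × 5 = 265
Subtract: 265 - 30 = 235
235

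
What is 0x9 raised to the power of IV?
Convert 0x9 (hexadecimal) → 9 (decimal)
Convert IV (Roman numeral) → 4 (decimal)
Compute 9 ^ 4 = 6561
6561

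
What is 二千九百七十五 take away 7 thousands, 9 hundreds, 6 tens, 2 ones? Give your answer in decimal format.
Convert 二千九百七十五 (Chinese numeral) → 2×1000 + 9×100 + 7×10 + 5 = 2975 (decimal)
Convert 7 thousands, 9 hundreds, 6 tens, 2 ones (place-value notation) → 7×1000 + 9×100 + 6×10 + 2 = 7962 (decimal)
Compute 2975 - 7962 = -4987
-4987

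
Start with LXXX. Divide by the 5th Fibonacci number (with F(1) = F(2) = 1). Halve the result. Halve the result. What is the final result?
Convert LXXX (Roman numeral) → 50 + 10 + 10 + 10 = 80 (decimal)
Start: 80
Convert the 5th Fibonacci number (with F(1) = F(2) = 1) (Fibonacci index) → 1, 1, 2, 3, 5 → 5 (decimal)
80 ÷ 5 = 16
16 ÷ 2 = 8
8 ÷ 2 = 4
4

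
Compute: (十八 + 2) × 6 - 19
Convert 十八 (Chinese numeral) → 1×10 + 8 = 18 (decimal)
Expression in decimal: (18 + 2) × 6 - 19
Parentheses first: 18 + 2 = 20
Multiply: 20 × 6 = 120
Subtract: 120 - 19 = 101
101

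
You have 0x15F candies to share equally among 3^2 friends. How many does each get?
Convert 0x15F (hexadecimal) → 1×256 + 5×16 + 15 = 351 (decimal)
Convert 3^2 (power) → 9 (decimal)
Compute 351 ÷ 9 = 39
39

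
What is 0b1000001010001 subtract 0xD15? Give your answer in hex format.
Convert 0b1000001010001 (binary) → 4096 + 64 + 16 + 1 = 4177 (decimal)
Convert 0xD15 (hexadecimal) → 13×256 + 1×16 + 5 = 3349 (decimal)
Compute 4177 - 3349 = 828
Convert 828 (decimal) → 828 = 3×256 + 3×16 + 12 → 0x33C (hexadecimal)
0x33C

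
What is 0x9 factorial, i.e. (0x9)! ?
Convert 0x9 (hexadecimal) → 9 (decimal)
Compute 9! = 362880
362880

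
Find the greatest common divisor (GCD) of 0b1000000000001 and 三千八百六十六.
Convert 0b1000000000001 (binary) → 4096 + 1 = 4097 (decimal)
Convert 三千八百六十六 (Chinese numeral) → 3×1000 + 8×100 + 6×10 + 6 = 3866 (decimal)
Compute gcd(4097, 3866) = 1
1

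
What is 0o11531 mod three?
Convert 0o11531 (octal) → 1×4096 + 1×512 + 5×64 + 3×8 + 1 = 4953 (decimal)
Convert three (English words) → 3 (decimal)
Compute 4953 mod 3 = 0
0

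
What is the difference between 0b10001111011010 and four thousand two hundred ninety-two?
Convert 0b10001111011010 (binary) → 8192 + 512 + 256 + 128 + 64 + 16 + 8 + 2 = 9178 (decimal)
Convert four thousand two hundred ninety-two (English words) → 4×1000 + 2×100 + 92 = 4292 (decimal)
Difference: |9178 - 4292| = 4886
4886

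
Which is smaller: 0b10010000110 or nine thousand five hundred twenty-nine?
Convert 0b10010000110 (binary) → 1024 + 128 + 4 + 2 = 1158 (decimal)
Convert nine thousand five hundred twenty-nine (English words) → 9×1000 + 5×100 + 29 = 9529 (decimal)
Compare 1158 vs 9529: smaller = 1158
1158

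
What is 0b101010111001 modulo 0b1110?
Convert 0b101010111001 (binary) → 2048 + 512 + 128 + 32 + 16 + 8 + 1 = 2745 (decimal)
Convert 0b1110 (binary) → 8 + 4 + 2 = 14 (decimal)
Compute 2745 mod 14 = 1
1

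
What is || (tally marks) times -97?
Convert || (tally marks) → 2 (decimal)
Compute 2 × -97 = -194
-194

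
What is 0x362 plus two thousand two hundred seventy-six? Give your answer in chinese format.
Convert 0x362 (hexadecimal) → 3×256 + 6×16 + 2 = 866 (decimal)
Convert two thousand two hundred seventy-six (English words) → 2×1000 + 2×100 + 76 = 2276 (decimal)
Compute 866 + 2276 = 3142
Convert 3142 (decimal) → 3142 = 3×1000 + 1×100 + 4×10 + 2 → 三千一百四十二 (Chinese numeral)
三千一百四十二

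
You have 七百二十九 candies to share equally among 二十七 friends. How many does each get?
Convert 七百二十九 (Chinese numeral) → 7×100 + 2×10 + 9 = 729 (decimal)
Convert 二十七 (Chinese numeral) → 2×10 + 7 = 27 (decimal)
Compute 729 ÷ 27 = 27
27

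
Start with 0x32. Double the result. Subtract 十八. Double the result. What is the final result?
Convert 0x32 (hexadecimal) → 3×16 + 2 = 50 (decimal)
Start: 50
50 × 2 = 100
Convert 十八 (Chinese numeral) → 1×10 + 8 = 18 (decimal)
100 - 18 = 82
82 × 2 = 164
164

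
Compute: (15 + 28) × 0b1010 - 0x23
Convert 0b1010 (binary) → 8 + 2 = 10 (decimal)
Convert 0x23 (hexadecimal) → 2×16 + 3 = 35 (decimal)
Expression in decimal: (15 + 28) × 10 - 35
Parentheses first: 15 + 28 = 43
Multiply: 43 × 10 = 430
Subtract: 430 - 35 = 395
395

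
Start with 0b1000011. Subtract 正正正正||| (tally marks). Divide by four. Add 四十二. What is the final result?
Convert 0b1000011 (binary) → 64 + 2 + 1 = 67 (decimal)
Start: 67
Convert 正正正正||| (tally marks) → 5 + 5 + 5 + 5 + 3 = 23 (decimal)
67 - 23 = 44
Convert four (English words) → 4 (decimal)
44 ÷ 4 = 11
Convert 四十二 (Chinese numeral) → 4×10 + 2 = 42 (decimal)
11 + 42 = 53
53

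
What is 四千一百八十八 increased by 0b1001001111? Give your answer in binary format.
Convert 四千一百八十八 (Chinese numeral) → 4×1000 + 1×100 + 8×10 + 8 = 4188 (decimal)
Convert 0b1001001111 (binary) → 512 + 64 + 8 + 4 + 2 + 1 = 591 (decimal)
Compute 4188 + 591 = 4779
Convert 4779 (decimal) → 4779 = 4096 + 512 + 128 + 32 + 8 + 2 + 1 → 0b1001010101011 (binary)
0b1001010101011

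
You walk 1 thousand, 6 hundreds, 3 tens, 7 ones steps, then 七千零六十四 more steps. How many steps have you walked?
Convert 1 thousand, 6 hundreds, 3 tens, 7 ones (place-value notation) → 1×1000 + 6×100 + 3×10 + 7 = 1637 (decimal)
Convert 七千零六十四 (Chinese numeral) → 7×1000 + 6×10 + 4 = 7064 (decimal)
Compute 1637 + 7064 = 8701
8701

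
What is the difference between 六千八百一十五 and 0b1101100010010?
Convert 六千八百一十五 (Chinese numeral) → 6×1000 + 8×100 + 1×10 + 5 = 6815 (decimal)
Convert 0b1101100010010 (binary) → 4096 + 2048 + 512 + 256 + 16 + 2 = 6930 (decimal)
Difference: |6815 - 6930| = 115
115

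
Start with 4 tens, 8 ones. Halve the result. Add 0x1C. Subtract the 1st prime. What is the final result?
Convert 4 tens, 8 ones (place-value notation) → 4×10 + 8 = 48 (decimal)
Start: 48
48 ÷ 2 = 24
Convert 0x1C (hexadecimal) → 1×16 + 12 = 28 (decimal)
24 + 28 = 52
Convert the 1st prime (prime index) → 2 (decimal)
52 - 2 = 50
50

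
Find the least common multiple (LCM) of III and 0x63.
Convert III (Roman numeral) → 1 + 1 + 1 = 3 (decimal)
Convert 0x63 (hexadecimal) → 6×16 + 3 = 99 (decimal)
Compute lcm(3, 99) = 99
99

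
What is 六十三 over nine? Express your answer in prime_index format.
Convert 六十三 (Chinese numeral) → 6×10 + 3 = 63 (decimal)
Convert nine (English words) → 9 (decimal)
Compute 63 ÷ 9 = 7
Convert 7 (decimal) → the 4th prime (prime index)
the 4th prime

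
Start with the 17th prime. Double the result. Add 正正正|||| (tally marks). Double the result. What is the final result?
Convert the 17th prime (prime index) → 59 (decimal)
Start: 59
59 × 2 = 118
Convert 正正正|||| (tally marks) → 5 + 5 + 5 + 4 = 19 (decimal)
118 + 19 = 137
137 × 2 = 274
274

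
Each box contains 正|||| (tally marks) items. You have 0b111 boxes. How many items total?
Convert 正|||| (tally marks) → 5 + 4 = 9 (decimal)
Convert 0b111 (binary) → 4 + 2 + 1 = 7 (decimal)
Compute 9 × 7 = 63
63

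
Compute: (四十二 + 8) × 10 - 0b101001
Convert 四十二 (Chinese numeral) → 4×10 + 2 = 42 (decimal)
Convert 0b101001 (binary) → 32 + 8 + 1 = 41 (decimal)
Expression in decimal: (42 + 8) × 10 - 41
Parentheses first: 42 + 8 = 50
Multiply: 50 × 10 = 500
Subtract: 500 - 41 = 459
459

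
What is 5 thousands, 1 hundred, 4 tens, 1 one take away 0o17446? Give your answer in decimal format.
Convert 5 thousands, 1 hundred, 4 tens, 1 one (place-value notation) → 5×1000 + 1×100 + 4×10 + 1 = 5141 (decimal)
Convert 0o17446 (octal) → 1×4096 + 7×512 + 4×64 + 4×8 + 6 = 7974 (decimal)
Compute 5141 - 7974 = -2833
-2833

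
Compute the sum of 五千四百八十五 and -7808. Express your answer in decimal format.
Convert 五千四百八十五 (Chinese numeral) → 5×1000 + 4×100 + 8×10 + 5 = 5485 (decimal)
Compute 5485 + -7808 = -2323
-2323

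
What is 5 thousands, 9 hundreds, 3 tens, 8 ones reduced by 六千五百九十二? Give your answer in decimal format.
Convert 5 thousands, 9 hundreds, 3 tens, 8 ones (place-value notation) → 5×1000 + 9×100 + 3×10 + 8 = 5938 (decimal)
Convert 六千五百九十二 (Chinese numeral) → 6×1000 + 5×100 + 9×10 + 2 = 6592 (decimal)
Compute 5938 - 6592 = -654
-654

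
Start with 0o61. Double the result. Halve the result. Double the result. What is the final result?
Convert 0o61 (octal) → 6×8 + 1 = 49 (decimal)
Start: 49
49 × 2 = 98
98 ÷ 2 = 49
49 × 2 = 98
98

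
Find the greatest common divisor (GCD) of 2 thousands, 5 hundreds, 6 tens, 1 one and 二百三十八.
Convert 2 thousands, 5 hundreds, 6 tens, 1 one (place-value notation) → 2×1000 + 5×100 + 6×10 + 1 = 2561 (decimal)
Convert 二百三十八 (Chinese numeral) → 2×100 + 3×10 + 8 = 238 (decimal)
Compute gcd(2561, 238) = 1
1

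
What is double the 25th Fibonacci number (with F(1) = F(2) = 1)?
The 25th Fibonacci number (with F(1) = F(2) = 1) = 75025
Compute 75025 × 2 = 150050
150050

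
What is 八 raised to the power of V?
Convert 八 (Chinese numeral) → 8 (decimal)
Convert V (Roman numeral) → 5 (decimal)
Compute 8 ^ 5 = 32768
32768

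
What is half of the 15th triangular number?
The 15th triangular number = 15×16/2 = 120
Compute 120 ÷ 2 = 60
60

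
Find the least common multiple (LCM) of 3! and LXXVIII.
Convert 3! (factorial) → 6 (decimal)
Convert LXXVIII (Roman numeral) → 50 + 10 + 10 + 5 + 1 + 1 + 1 = 78 (decimal)
Compute lcm(6, 78) = 78
78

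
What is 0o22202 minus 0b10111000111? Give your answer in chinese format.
Convert 0o22202 (octal) → 2×4096 + 2×512 + 2×64 + 2 = 9346 (decimal)
Convert 0b10111000111 (binary) → 1024 + 256 + 128 + 64 + 4 + 2 + 1 = 1479 (decimal)
Compute 9346 - 1479 = 7867
Convert 7867 (decimal) → 7867 = 7×1000 + 8×100 + 6×10 + 7 → 七千八百六十七 (Chinese numeral)
七千八百六十七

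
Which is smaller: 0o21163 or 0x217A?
Convert 0o21163 (octal) → 2×4096 + 1×512 + 1×64 + 6×8 + 3 = 8819 (decimal)
Convert 0x217A (hexadecimal) → 2×4096 + 1×256 + 7×16 + 10 = 8570 (decimal)
Compare 8819 vs 8570: smaller = 8570
8570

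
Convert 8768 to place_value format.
Convert 8768 (decimal) → 8768 = 8×1000 + 7×100 + 6×10 + 8 → 8 thousands, 7 hundreds, 6 tens, 8 ones (place-value notation)
8 thousands, 7 hundreds, 6 tens, 8 ones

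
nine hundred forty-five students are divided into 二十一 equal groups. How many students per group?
Convert nine hundred forty-five (English words) → 9×100 + 45 = 945 (decimal)
Convert 二十一 (Chinese numeral) → 2×10 + 1 = 21 (decimal)
Compute 945 ÷ 21 = 45
45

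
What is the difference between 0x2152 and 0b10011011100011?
Convert 0x2152 (hexadecimal) → 2×4096 + 1×256 + 5×16 + 2 = 8530 (decimal)
Convert 0b10011011100011 (binary) → 8192 + 1024 + 512 + 128 + 64 + 32 + 2 + 1 = 9955 (decimal)
Difference: |8530 - 9955| = 1425
1425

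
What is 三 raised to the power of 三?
Convert 三 (Chinese numeral) → 3 (decimal)
Convert 三 (Chinese numeral) → 3 (decimal)
Compute 3 ^ 3 = 27
27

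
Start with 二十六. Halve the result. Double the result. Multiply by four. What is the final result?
Convert 二十六 (Chinese numeral) → 2×10 + 6 = 26 (decimal)
Start: 26
26 ÷ 2 = 13
13 × 2 = 26
Convert four (English words) → 4 (decimal)
26 × 4 = 104
104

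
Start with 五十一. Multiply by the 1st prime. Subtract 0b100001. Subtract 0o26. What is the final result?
Convert 五十一 (Chinese numeral) → 5×10 + 1 = 51 (decimal)
Start: 51
Convert the 1st prime (prime index) → 2 (decimal)
51 × 2 = 102
Convert 0b100001 (binary) → 32 + 1 = 33 (decimal)
102 - 33 = 69
Convert 0o26 (octal) → 2×8 + 6 = 22 (decimal)
69 - 22 = 47
47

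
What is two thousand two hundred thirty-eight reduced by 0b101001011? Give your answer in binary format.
Convert two thousand two hundred thirty-eight (English words) → 2×1000 + 2×100 + 38 = 2238 (decimal)
Convert 0b101001011 (binary) → 256 + 64 + 8 + 2 + 1 = 331 (decimal)
Compute 2238 - 331 = 1907
Convert 1907 (decimal) → 1907 = 1024 + 512 + 256 + 64 + 32 + 16 + 2 + 1 → 0b11101110011 (binary)
0b11101110011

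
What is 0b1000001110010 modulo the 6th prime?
Convert 0b1000001110010 (binary) → 4096 + 64 + 32 + 16 + 2 = 4210 (decimal)
Convert the 6th prime (prime index) → 13 (decimal)
Compute 4210 mod 13 = 11
11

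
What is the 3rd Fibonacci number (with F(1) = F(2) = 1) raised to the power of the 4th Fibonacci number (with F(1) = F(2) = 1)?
Convert the 3rd Fibonacci number (with F(1) = F(2) = 1) (Fibonacci index) → 1, 1, 2 → 2 (decimal)
Convert the 4th Fibonacci number (with F(1) = F(2) = 1) (Fibonacci index) → 1, 1, 2, 3 → 3 (decimal)
Compute 2 ^ 3 = 8
8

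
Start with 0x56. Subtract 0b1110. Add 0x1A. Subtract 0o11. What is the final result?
Convert 0x56 (hexadecimal) → 5×16 + 6 = 86 (decimal)
Start: 86
Convert 0b1110 (binary) → 8 + 4 + 2 = 14 (decimal)
86 - 14 = 72
Convert 0x1A (hexadecimal) → 1×16 + 10 = 26 (decimal)
72 + 26 = 98
Convert 0o11 (octal) → 1×8 + 1 = 9 (decimal)
98 - 9 = 89
89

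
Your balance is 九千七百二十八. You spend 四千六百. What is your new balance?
Convert 九千七百二十八 (Chinese numeral) → 9×1000 + 7×100 + 2×10 + 8 = 9728 (decimal)
Convert 四千六百 (Chinese numeral) → 4×1000 + 6×100 = 4600 (decimal)
Compute 9728 - 4600 = 5128
5128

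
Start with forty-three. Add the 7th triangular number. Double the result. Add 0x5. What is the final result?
Convert forty-three (English words) → 43 (decimal)
Start: 43
Convert the 7th triangular number (triangular index) → 7×8/2 = 28 (decimal)
43 + 28 = 71
71 × 2 = 142
Convert 0x5 (hexadecimal) → 5 (decimal)
142 + 5 = 147
147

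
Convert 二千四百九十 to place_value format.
Convert 二千四百九十 (Chinese numeral) → 2×1000 + 4×100 + 9×10 = 2490 (decimal)
Convert 2490 (decimal) → 2490 = 2×1000 + 4×100 + 9×10 → 2 thousands, 4 hundreds, 9 tens (place-value notation)
2 thousands, 4 hundreds, 9 tens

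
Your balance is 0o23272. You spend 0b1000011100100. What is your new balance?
Convert 0o23272 (octal) → 2×4096 + 3×512 + 2×64 + 7×8 + 2 = 9914 (decimal)
Convert 0b1000011100100 (binary) → 4096 + 128 + 64 + 32 + 4 = 4324 (decimal)
Compute 9914 - 4324 = 5590
5590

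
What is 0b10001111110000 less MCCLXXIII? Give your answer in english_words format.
Convert 0b10001111110000 (binary) → 8192 + 512 + 256 + 128 + 64 + 32 + 16 = 9200 (decimal)
Convert MCCLXXIII (Roman numeral) → 1000 + 100 + 100 + 50 + 10 + 10 + 1 + 1 + 1 = 1273 (decimal)
Compute 9200 - 1273 = 7927
Convert 7927 (decimal) → 7927 = 7×1000 + 9×100 + 27 → seven thousand nine hundred twenty-seven (English words)
seven thousand nine hundred twenty-seven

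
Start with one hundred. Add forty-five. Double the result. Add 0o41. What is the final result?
Convert one hundred (English words) → 1×100 = 100 (decimal)
Start: 100
Convert forty-five (English words) → 45 (decimal)
100 + 45 = 145
145 × 2 = 290
Convert 0o41 (octal) → 4×8 + 1 = 33 (decimal)
290 + 33 = 323
323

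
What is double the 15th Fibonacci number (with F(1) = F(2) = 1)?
The 15th Fibonacci number (with F(1) = F(2) = 1): 1, 1, 2, 3, 5, 8, 13, 21, 34, 55, 89, 144, 233, 377, 610 → 610
Compute 610 × 2 = 1220
1220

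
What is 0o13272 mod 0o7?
Convert 0o13272 (octal) → 1×4096 + 3×512 + 2×64 + 7×8 + 2 = 5818 (decimal)
Convert 0o7 (octal) → 7 (decimal)
Compute 5818 mod 7 = 1
1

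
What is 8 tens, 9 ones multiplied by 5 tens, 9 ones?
Convert 8 tens, 9 ones (place-value notation) → 8×10 + 9 = 89 (decimal)
Convert 5 tens, 9 ones (place-value notation) → 5×10 + 9 = 59 (decimal)
Compute 89 × 59 = 5251
5251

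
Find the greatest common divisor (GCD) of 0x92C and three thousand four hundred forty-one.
Convert 0x92C (hexadecimal) → 9×256 + 2×16 + 12 = 2348 (decimal)
Convert three thousand four hundred forty-one (English words) → 3×1000 + 4×100 + 41 = 3441 (decimal)
Compute gcd(2348, 3441) = 1
1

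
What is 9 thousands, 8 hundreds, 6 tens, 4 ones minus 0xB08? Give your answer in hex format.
Convert 9 thousands, 8 hundreds, 6 tens, 4 ones (place-value notation) → 9×1000 + 8×100 + 6×10 + 4 = 9864 (decimal)
Convert 0xB08 (hexadecimal) → 11×256 + 8 = 2824 (decimal)
Compute 9864 - 2824 = 7040
Convert 7040 (decimal) → 7040 = 1×4096 + 11×256 + 8×16 → 0x1B80 (hexadecimal)
0x1B80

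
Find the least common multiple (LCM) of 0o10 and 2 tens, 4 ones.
Convert 0o10 (octal) → 1×8 = 8 (decimal)
Convert 2 tens, 4 ones (place-value notation) → 2×10 + 4 = 24 (decimal)
Compute lcm(8, 24) = 24
24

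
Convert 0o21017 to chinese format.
Convert 0o21017 (octal) → 2×4096 + 1×512 + 1×8 + 7 = 8719 (decimal)
Convert 8719 (decimal) → 8719 = 8×1000 + 7×100 + 1×10 + 9 → 八千七百一十九 (Chinese numeral)
八千七百一十九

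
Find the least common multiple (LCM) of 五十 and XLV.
Convert 五十 (Chinese numeral) → 5×10 = 50 (decimal)
Convert XLV (Roman numeral) → 40 + 5 = 45 (decimal)
Compute lcm(50, 45) = 450
450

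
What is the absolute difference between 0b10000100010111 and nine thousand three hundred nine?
Convert 0b10000100010111 (binary) → 8192 + 256 + 16 + 4 + 2 + 1 = 8471 (decimal)
Convert nine thousand three hundred nine (English words) → 9×1000 + 3×100 + 9 = 9309 (decimal)
Compute |8471 - 9309| = 838
838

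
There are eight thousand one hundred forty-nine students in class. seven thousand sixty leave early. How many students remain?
Convert eight thousand one hundred forty-nine (English words) → 8×1000 + 1×100 + 49 = 8149 (decimal)
Convert seven thousand sixty (English words) → 7×1000 + 60 = 7060 (decimal)
Compute 8149 - 7060 = 1089
1089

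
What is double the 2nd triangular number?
The 2nd triangular number = 2×3/2 = 3
Compute 3 × 2 = 6
6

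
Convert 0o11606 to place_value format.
Convert 0o11606 (octal) → 1×4096 + 1×512 + 6×64 + 6 = 4998 (decimal)
Convert 4998 (decimal) → 4998 = 4×1000 + 9×100 + 9×10 + 8 → 4 thousands, 9 hundreds, 9 tens, 8 ones (place-value notation)
4 thousands, 9 hundreds, 9 tens, 8 ones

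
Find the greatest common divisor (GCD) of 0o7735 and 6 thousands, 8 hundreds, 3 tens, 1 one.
Convert 0o7735 (octal) → 7×512 + 7×64 + 3×8 + 5 = 4061 (decimal)
Convert 6 thousands, 8 hundreds, 3 tens, 1 one (place-value notation) → 6×1000 + 8×100 + 3×10 + 1 = 6831 (decimal)
Compute gcd(4061, 6831) = 1
1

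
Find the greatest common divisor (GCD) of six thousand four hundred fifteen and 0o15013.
Convert six thousand four hundred fifteen (English words) → 6×1000 + 4×100 + 15 = 6415 (decimal)
Convert 0o15013 (octal) → 1×4096 + 5×512 + 1×8 + 3 = 6667 (decimal)
Compute gcd(6415, 6667) = 1
1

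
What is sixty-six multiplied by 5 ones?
Convert sixty-six (English words) → 66 (decimal)
Convert 5 ones (place-value notation) → 5 (decimal)
Compute 66 × 5 = 330
330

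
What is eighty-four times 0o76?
Convert eighty-four (English words) → 84 (decimal)
Convert 0o76 (octal) → 7×8 + 6 = 62 (decimal)
Compute 84 × 62 = 5208
5208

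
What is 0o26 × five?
Convert 0o26 (octal) → 2×8 + 6 = 22 (decimal)
Convert five (English words) → 5 (decimal)
Compute 22 × 5 = 110
110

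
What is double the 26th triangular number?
The 26th triangular number = 26×27/2 = 351
Compute 351 × 2 = 702
702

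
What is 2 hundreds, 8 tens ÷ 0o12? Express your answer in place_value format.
Convert 2 hundreds, 8 tens (place-value notation) → 2×100 + 8×10 = 280 (decimal)
Convert 0o12 (octal) → 1×8 + 2 = 10 (decimal)
Compute 280 ÷ 10 = 28
Convert 28 (decimal) → 28 = 2×10 + 8 → 2 tens, 8 ones (place-value notation)
2 tens, 8 ones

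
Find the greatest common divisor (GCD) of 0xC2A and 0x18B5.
Convert 0xC2A (hexadecimal) → 12×256 + 2×16 + 10 = 3114 (decimal)
Convert 0x18B5 (hexadecimal) → 1×4096 + 8×256 + 11×16 + 5 = 6325 (decimal)
Compute gcd(3114, 6325) = 1
1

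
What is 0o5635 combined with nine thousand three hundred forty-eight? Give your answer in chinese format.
Convert 0o5635 (octal) → 5×512 + 6×64 + 3×8 + 5 = 2973 (decimal)
Convert nine thousand three hundred forty-eight (English words) → 9×1000 + 3×100 + 48 = 9348 (decimal)
Compute 2973 + 9348 = 12321
Convert 12321 (decimal) → 12321 = 1×10000 + 2×1000 + 3×100 + 2×10 + 1 → 一万二千三百二十一 (Chinese numeral)
一万二千三百二十一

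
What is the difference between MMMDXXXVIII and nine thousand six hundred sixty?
Convert MMMDXXXVIII (Roman numeral) → 1000 + 1000 + 1000 + 500 + 10 + 10 + 10 + 5 + 1 + 1 + 1 = 3538 (decimal)
Convert nine thousand six hundred sixty (English words) → 9×1000 + 6×100 + 60 = 9660 (decimal)
Difference: |3538 - 9660| = 6122
6122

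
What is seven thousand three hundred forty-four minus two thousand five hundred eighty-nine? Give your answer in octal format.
Convert seven thousand three hundred forty-four (English words) → 7×1000 + 3×100 + 44 = 7344 (decimal)
Convert two thousand five hundred eighty-nine (English words) → 2×1000 + 5×100 + 89 = 2589 (decimal)
Compute 7344 - 2589 = 4755
Convert 4755 (decimal) → 4755 = 1×4096 + 1×512 + 2×64 + 2×8 + 3 → 0o11223 (octal)
0o11223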